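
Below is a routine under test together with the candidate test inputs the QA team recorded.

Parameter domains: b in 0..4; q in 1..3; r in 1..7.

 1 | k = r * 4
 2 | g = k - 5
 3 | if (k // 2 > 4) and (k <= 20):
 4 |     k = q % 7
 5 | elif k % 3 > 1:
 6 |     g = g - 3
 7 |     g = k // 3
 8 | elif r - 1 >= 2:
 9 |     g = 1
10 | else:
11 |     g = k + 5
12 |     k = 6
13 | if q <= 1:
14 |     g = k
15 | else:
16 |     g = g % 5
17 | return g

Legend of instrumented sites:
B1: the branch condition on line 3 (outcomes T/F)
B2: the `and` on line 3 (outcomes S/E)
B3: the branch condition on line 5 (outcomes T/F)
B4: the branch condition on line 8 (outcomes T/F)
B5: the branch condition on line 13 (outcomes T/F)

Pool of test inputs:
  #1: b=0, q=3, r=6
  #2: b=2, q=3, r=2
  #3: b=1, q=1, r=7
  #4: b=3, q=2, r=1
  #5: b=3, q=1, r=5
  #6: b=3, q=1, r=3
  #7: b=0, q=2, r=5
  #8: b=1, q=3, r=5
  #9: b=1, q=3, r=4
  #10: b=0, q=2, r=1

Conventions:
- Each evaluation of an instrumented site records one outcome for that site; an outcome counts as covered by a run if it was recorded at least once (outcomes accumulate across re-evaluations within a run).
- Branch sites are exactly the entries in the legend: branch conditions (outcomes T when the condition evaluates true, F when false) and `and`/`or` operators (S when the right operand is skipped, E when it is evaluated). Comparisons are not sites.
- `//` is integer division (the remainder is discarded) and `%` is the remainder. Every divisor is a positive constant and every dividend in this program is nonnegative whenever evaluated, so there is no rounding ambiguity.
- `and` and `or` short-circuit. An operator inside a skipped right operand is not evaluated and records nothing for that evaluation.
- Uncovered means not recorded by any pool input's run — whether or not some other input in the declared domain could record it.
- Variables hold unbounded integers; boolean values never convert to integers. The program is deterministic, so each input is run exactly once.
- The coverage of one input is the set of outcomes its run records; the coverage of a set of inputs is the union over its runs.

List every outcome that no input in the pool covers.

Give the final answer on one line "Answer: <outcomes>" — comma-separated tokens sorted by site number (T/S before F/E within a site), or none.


test 1 (b=0, q=3, r=6) hits B1=F, B2=E, B3=F, B4=T, B5=F
test 2 (b=2, q=3, r=2) hits B1=F, B2=S, B3=T, B5=F
test 3 (b=1, q=1, r=7) hits B1=F, B2=E, B3=F, B4=T, B5=T
test 4 (b=3, q=2, r=1) hits B1=F, B2=S, B3=F, B4=F, B5=F
test 5 (b=3, q=1, r=5) hits B1=T, B2=E, B5=T
test 6 (b=3, q=1, r=3) hits B1=T, B2=E, B5=T
test 7 (b=0, q=2, r=5) hits B1=T, B2=E, B5=F
test 8 (b=1, q=3, r=5) hits B1=T, B2=E, B5=F
test 9 (b=1, q=3, r=4) hits B1=T, B2=E, B5=F
test 10 (b=0, q=2, r=1) hits B1=F, B2=S, B3=F, B4=F, B5=F
union over the pool: B1=T, B1=F, B2=S, B2=E, B3=T, B3=F, B4=T, B4=F, B5=T, B5=F
uncovered (0 of 10): none
Answer: none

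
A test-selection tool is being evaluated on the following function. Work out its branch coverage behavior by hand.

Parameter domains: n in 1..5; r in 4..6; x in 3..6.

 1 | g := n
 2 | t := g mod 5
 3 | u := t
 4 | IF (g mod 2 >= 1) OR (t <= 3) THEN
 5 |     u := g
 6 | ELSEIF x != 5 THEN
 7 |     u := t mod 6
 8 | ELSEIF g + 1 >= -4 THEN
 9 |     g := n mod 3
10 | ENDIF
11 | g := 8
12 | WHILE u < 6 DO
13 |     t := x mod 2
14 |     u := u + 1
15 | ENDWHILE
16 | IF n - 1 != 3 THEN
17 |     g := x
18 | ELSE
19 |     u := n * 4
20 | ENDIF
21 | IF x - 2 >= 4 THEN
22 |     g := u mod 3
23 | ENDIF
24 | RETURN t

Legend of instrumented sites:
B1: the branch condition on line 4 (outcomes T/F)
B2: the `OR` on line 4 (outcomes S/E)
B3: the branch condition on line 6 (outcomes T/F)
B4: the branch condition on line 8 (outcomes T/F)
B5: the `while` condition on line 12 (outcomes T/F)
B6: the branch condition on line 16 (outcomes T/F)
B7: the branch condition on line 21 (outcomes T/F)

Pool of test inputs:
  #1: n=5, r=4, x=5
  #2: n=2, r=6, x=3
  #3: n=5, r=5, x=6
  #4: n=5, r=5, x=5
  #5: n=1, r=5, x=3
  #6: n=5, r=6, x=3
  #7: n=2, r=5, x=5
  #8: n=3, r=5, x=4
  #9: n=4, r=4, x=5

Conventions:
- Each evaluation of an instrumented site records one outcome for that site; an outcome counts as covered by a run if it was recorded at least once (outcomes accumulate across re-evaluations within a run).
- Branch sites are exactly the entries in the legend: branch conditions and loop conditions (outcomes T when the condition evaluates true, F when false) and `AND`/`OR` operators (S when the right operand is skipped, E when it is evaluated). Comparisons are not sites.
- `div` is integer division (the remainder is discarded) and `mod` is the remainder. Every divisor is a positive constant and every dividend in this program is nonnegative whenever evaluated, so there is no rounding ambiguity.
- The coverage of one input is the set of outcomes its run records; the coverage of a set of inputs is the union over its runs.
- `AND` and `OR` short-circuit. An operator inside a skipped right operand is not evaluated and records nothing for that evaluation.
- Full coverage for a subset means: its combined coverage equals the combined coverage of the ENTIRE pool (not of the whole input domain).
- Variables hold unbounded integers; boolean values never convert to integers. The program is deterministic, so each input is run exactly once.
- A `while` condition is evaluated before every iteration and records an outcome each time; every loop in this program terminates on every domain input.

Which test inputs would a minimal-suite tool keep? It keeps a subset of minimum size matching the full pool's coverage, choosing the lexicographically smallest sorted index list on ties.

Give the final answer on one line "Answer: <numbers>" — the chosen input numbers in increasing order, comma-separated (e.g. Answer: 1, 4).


input #1 (n=5, r=4, x=5): events B2->S, B1->T, B5->T, B5->F, B6->T, B7->F; covers B1=T, B2=S, B5=T, B5=F, B6=T, B7=F
input #2 (n=2, r=6, x=3): events B2->E, B1->T, B5->T, B5->T, B5->T, B5->T, B5->F, B6->T, B7->F; covers B1=T, B2=E, B5=T, B5=F, B6=T, B7=F
input #3 (n=5, r=5, x=6): events B2->S, B1->T, B5->T, B5->F, B6->T, B7->T; covers B1=T, B2=S, B5=T, B5=F, B6=T, B7=T
input #4 (n=5, r=5, x=5): events B2->S, B1->T, B5->T, B5->F, B6->T, B7->F; covers B1=T, B2=S, B5=T, B5=F, B6=T, B7=F
input #5 (n=1, r=5, x=3): events B2->S, B1->T, B5->T, B5->T, B5->T, B5->T, B5->T, B5->F, B6->T, B7->F; covers B1=T, B2=S, B5=T, B5=F, B6=T, B7=F
input #6 (n=5, r=6, x=3): events B2->S, B1->T, B5->T, B5->F, B6->T, B7->F; covers B1=T, B2=S, B5=T, B5=F, B6=T, B7=F
input #7 (n=2, r=5, x=5): events B2->E, B1->T, B5->T, B5->T, B5->T, B5->T, B5->F, B6->T, B7->F; covers B1=T, B2=E, B5=T, B5=F, B6=T, B7=F
input #8 (n=3, r=5, x=4): events B2->S, B1->T, B5->T, B5->T, B5->T, B5->F, B6->T, B7->F; covers B1=T, B2=S, B5=T, B5=F, B6=T, B7=F
input #9 (n=4, r=4, x=5): events B2->E, B1->F, B3->F, B4->T, B5->T, B5->T, B5->F, B6->F, B7->F; covers B1=F, B2=E, B3=F, B4=T, B5=T, B5=F, B6=F, B7=F
union over all inputs: B1=T, B1=F, B2=S, B2=E, B3=F, B4=T, B5=T, B5=F, B6=T, B6=F, B7=T, B7=F (12 outcomes)
every size-1 subset falls short of the 12 outcomes (best: 8/12)
inputs {3, 9} (size 2) cover everything; no size-2 subset with a lexicographically smaller index list covers all 12
Answer: 3, 9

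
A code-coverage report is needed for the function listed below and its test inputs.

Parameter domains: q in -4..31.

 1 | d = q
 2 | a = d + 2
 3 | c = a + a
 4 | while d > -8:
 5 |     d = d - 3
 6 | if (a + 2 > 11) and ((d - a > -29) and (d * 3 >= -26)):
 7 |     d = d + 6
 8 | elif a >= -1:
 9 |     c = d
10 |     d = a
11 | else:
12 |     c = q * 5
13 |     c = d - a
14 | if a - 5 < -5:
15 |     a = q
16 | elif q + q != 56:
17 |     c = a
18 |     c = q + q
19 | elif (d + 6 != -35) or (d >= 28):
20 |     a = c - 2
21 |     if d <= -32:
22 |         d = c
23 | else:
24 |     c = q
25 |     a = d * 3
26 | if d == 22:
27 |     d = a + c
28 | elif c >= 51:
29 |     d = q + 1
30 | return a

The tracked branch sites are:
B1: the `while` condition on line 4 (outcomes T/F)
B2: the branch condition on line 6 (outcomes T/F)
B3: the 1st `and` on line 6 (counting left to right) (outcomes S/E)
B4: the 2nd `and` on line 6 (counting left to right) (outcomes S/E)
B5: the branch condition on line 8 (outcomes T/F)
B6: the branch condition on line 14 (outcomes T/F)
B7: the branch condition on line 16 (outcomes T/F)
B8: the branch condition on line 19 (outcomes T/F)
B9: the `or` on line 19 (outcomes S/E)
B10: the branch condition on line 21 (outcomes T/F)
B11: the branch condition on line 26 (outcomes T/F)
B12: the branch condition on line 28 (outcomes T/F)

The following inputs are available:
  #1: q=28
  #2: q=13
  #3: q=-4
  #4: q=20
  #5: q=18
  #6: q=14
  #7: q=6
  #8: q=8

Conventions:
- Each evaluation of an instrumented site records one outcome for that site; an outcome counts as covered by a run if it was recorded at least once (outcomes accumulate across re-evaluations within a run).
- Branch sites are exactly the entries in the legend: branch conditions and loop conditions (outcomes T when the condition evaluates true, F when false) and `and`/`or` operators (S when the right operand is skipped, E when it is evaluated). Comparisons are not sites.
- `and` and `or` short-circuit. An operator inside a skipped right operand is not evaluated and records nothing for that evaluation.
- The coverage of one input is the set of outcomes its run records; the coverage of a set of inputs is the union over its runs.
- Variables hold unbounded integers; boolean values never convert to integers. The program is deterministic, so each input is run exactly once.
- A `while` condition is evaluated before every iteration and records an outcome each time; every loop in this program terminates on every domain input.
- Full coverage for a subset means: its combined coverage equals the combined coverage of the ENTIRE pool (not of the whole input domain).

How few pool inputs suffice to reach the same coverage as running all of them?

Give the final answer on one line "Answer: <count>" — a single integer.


input #1 (q=28): events B1->T, B1->T, B1->T, B1->T, B1->T, B1->T, B1->T, B1->T, B1->T, B1->T, B1->T, B1->T, B1->F, B3->E, ...; covers B1=T, B1=F, B2=F, B3=E, B4=S, B5=T, B6=F, B7=F, B8=T, B9=S, B10=F, B11=F, B12=F
input #2 (q=13): events B1->T, B1->T, B1->T, B1->T, B1->T, B1->T, B1->T, B1->F, B3->E, B4->E, B2->T, B6->F, B7->T, B11->F, ...; covers B1=T, B1=F, B2=T, B3=E, B4=E, B6=F, B7=T, B11=F, B12=F
input #3 (q=-4): events B1->T, B1->T, B1->F, B3->S, B2->F, B5->F, B6->T, B11->F, B12->F; covers B1=T, B1=F, B2=F, B3=S, B5=F, B6=T, B11=F, B12=F
input #4 (q=20): events B1->T, B1->T, B1->T, B1->T, B1->T, B1->T, B1->T, B1->T, B1->T, B1->T, B1->F, B3->E, B4->S, B2->F, ...; covers B1=T, B1=F, B2=F, B3=E, B4=S, B5=T, B6=F, B7=T, B11=T
input #5 (q=18): events B1->T, B1->T, B1->T, B1->T, B1->T, B1->T, B1->T, B1->T, B1->T, B1->F, B3->E, B4->S, B2->F, B5->T, ...; covers B1=T, B1=F, B2=F, B3=E, B4=S, B5=T, B6=F, B7=T, B11=F, B12=F
input #6 (q=14): events B1->T, B1->T, B1->T, B1->T, B1->T, B1->T, B1->T, B1->T, B1->F, B3->E, B4->E, B2->F, B5->T, B6->F, ...; covers B1=T, B1=F, B2=F, B3=E, B4=E, B5=T, B6=F, B7=T, B11=F, B12=F
input #7 (q=6): events B1->T, B1->T, B1->T, B1->T, B1->T, B1->F, B3->S, B2->F, B5->T, B6->F, B7->T, B11->F, B12->F; covers B1=T, B1=F, B2=F, B3=S, B5=T, B6=F, B7=T, B11=F, B12=F
input #8 (q=8): events B1->T, B1->T, B1->T, B1->T, B1->T, B1->T, B1->F, B3->E, B4->E, B2->F, B5->T, B6->F, B7->T, B11->F, ...; covers B1=T, B1=F, B2=F, B3=E, B4=E, B5=T, B6=F, B7=T, B11=F, B12=F
union over all inputs: B1=T, B1=F, B2=T, B2=F, B3=S, B3=E, B4=S, B4=E, B5=T, B5=F, B6=T, B6=F, B7=T, B7=F, B8=T, B9=S, B10=F, B11=T, B11=F, B12=F (20 outcomes)
no size-1 subset reaches all 20 outcomes (best union: 13/20)
no size-2 subset reaches all 20 outcomes (best union: 16/20)
no size-3 subset reaches all 20 outcomes (best union: 19/20)
inputs {1, 2, 3, 4} (size 4) cover everything; no size-4 subset with a lexicographically smaller index list covers all 20
Answer: 4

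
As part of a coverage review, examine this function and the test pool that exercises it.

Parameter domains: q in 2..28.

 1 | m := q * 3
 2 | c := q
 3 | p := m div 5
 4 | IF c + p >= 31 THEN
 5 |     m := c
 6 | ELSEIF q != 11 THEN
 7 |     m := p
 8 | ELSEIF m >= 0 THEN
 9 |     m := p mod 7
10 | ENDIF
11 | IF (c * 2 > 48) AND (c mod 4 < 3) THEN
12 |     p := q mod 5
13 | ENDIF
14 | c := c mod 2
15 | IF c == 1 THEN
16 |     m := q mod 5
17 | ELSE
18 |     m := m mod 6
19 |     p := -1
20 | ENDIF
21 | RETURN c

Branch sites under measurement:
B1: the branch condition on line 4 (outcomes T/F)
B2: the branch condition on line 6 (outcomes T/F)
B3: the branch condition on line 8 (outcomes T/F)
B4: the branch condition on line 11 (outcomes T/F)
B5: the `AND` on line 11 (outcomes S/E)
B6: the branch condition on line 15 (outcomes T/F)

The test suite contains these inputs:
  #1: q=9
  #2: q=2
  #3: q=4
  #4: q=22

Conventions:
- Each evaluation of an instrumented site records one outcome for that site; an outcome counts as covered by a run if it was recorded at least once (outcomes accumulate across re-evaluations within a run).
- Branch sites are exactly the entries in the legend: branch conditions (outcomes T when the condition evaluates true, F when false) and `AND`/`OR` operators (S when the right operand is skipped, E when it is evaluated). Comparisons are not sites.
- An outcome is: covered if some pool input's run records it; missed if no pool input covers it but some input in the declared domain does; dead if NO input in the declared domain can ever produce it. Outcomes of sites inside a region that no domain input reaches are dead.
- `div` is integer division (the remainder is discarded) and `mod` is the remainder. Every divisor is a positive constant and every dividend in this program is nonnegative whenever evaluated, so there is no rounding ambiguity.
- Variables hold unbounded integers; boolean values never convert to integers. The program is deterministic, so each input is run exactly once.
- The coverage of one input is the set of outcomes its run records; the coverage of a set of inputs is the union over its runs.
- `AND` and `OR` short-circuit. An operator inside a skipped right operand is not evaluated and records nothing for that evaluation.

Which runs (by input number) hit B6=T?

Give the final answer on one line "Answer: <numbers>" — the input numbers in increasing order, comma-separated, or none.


input #1 (q=9): hits B6=T
input #2 (q=2): never hits B6=T
input #3 (q=4): never hits B6=T
input #4 (q=22): never hits B6=T
Answer: 1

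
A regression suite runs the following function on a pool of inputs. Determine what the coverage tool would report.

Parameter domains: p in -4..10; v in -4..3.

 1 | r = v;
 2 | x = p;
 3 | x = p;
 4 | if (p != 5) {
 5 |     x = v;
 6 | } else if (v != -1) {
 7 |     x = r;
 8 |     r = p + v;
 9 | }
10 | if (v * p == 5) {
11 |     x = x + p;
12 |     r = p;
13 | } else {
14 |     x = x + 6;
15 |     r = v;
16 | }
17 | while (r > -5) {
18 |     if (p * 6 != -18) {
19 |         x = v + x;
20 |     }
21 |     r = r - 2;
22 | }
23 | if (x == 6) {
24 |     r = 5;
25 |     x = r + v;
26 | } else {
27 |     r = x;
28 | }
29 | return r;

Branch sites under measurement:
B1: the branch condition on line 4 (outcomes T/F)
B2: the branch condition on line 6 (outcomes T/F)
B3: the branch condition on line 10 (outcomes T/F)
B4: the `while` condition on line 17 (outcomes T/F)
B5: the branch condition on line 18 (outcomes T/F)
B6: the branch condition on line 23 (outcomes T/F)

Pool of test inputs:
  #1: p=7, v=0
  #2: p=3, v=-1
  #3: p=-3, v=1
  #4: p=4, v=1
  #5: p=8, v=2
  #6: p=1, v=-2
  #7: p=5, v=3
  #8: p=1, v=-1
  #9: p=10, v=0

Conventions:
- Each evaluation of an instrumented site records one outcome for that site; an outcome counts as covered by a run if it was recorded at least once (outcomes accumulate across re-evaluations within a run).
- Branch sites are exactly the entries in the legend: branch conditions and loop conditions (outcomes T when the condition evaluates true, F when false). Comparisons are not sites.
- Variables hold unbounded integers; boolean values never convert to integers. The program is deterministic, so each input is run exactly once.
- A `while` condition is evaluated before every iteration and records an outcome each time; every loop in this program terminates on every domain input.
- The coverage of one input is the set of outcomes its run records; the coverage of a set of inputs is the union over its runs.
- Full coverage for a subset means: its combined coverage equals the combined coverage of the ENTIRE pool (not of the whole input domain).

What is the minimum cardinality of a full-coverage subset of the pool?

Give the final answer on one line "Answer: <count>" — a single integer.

test 1 (p=7, v=0) fires B1->T, B3->F, B4->T, B5->T, B4->T, B5->T, B4->T, B5->T, B4->F, B6->T; hits B1=T, B3=F, B4=T, B4=F, B5=T, B6=T
test 2 (p=3, v=-1) fires B1->T, B3->F, B4->T, B5->T, B4->T, B5->T, B4->F, B6->F; hits B1=T, B3=F, B4=T, B4=F, B5=T, B6=F
test 3 (p=-3, v=1) fires B1->T, B3->F, B4->T, B5->F, B4->T, B5->F, B4->T, B5->F, B4->F, B6->F; hits B1=T, B3=F, B4=T, B4=F, B5=F, B6=F
test 4 (p=4, v=1) fires B1->T, B3->F, B4->T, B5->T, B4->T, B5->T, B4->T, B5->T, B4->F, B6->F; hits B1=T, B3=F, B4=T, B4=F, B5=T, B6=F
test 5 (p=8, v=2) fires B1->T, B3->F, B4->T, B5->T, B4->T, B5->T, B4->T, B5->T, B4->T, B5->T, B4->F, B6->F; hits B1=T, B3=F, B4=T, B4=F, B5=T, B6=F
test 6 (p=1, v=-2) fires B1->T, B3->F, B4->T, B5->T, B4->T, B5->T, B4->F, B6->F; hits B1=T, B3=F, B4=T, B4=F, B5=T, B6=F
test 7 (p=5, v=3) fires B1->F, B2->T, B3->F, B4->T, B5->T, B4->T, B5->T, B4->T, B5->T, B4->T, B5->T, B4->F, B6->F; hits B1=F, B2=T, B3=F, B4=T, B4=F, B5=T, B6=F
test 8 (p=1, v=-1) fires B1->T, B3->F, B4->T, B5->T, B4->T, B5->T, B4->F, B6->F; hits B1=T, B3=F, B4=T, B4=F, B5=T, B6=F
test 9 (p=10, v=0) fires B1->T, B3->F, B4->T, B5->T, B4->T, B5->T, B4->T, B5->T, B4->F, B6->T; hits B1=T, B3=F, B4=T, B4=F, B5=T, B6=T
together the pool reaches 10 outcomes: B1=T, B1=F, B2=T, B3=F, B4=T, B4=F, B5=T, B5=F, B6=T, B6=F
every size-1 subset falls short of the 10 outcomes (best: 7/10)
every size-2 subset falls short of the 10 outcomes (best: 9/10)
size 3: inputs {1, 3, 7} cover all 10 outcomes, and no lexicographically smaller subset of this size does

Answer: 3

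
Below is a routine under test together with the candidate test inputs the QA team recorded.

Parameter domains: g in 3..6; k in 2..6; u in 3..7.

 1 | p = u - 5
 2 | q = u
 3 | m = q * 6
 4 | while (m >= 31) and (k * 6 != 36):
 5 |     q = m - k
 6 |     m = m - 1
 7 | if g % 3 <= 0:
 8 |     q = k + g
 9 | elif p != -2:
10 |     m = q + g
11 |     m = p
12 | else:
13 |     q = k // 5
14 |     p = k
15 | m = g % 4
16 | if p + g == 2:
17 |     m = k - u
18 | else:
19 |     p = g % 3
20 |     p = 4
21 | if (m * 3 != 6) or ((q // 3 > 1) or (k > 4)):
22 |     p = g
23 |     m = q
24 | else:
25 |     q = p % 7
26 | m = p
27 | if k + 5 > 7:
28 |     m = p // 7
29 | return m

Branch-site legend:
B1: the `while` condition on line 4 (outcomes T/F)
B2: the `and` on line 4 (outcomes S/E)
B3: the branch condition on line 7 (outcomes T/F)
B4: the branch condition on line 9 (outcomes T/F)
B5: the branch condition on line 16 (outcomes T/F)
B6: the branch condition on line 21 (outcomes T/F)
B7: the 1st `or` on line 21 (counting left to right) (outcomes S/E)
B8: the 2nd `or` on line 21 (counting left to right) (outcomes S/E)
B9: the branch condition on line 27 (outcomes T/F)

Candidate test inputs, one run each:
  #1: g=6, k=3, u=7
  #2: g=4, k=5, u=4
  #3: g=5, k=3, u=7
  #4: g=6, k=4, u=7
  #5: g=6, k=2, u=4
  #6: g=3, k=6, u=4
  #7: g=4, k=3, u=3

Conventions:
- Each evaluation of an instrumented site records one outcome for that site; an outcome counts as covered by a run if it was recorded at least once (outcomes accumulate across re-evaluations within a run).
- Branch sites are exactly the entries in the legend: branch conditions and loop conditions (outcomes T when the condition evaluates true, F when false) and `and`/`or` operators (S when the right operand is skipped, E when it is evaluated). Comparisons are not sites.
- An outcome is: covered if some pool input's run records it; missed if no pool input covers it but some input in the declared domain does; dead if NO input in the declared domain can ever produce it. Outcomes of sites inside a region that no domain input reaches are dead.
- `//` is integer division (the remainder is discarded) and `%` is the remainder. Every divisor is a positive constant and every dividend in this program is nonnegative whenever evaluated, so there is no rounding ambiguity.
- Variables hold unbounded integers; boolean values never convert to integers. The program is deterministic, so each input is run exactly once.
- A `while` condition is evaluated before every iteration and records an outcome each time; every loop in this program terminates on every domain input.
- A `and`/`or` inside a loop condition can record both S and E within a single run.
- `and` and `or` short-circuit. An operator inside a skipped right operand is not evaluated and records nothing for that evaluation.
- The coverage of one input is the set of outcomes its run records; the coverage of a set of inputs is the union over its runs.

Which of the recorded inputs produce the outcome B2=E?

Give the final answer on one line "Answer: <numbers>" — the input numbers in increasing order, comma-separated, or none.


input #1 (g=6, k=3, u=7): hits B2=E
input #2 (g=4, k=5, u=4): never hits B2=E
input #3 (g=5, k=3, u=7): hits B2=E
input #4 (g=6, k=4, u=7): hits B2=E
input #5 (g=6, k=2, u=4): never hits B2=E
input #6 (g=3, k=6, u=4): never hits B2=E
input #7 (g=4, k=3, u=3): never hits B2=E
Answer: 1, 3, 4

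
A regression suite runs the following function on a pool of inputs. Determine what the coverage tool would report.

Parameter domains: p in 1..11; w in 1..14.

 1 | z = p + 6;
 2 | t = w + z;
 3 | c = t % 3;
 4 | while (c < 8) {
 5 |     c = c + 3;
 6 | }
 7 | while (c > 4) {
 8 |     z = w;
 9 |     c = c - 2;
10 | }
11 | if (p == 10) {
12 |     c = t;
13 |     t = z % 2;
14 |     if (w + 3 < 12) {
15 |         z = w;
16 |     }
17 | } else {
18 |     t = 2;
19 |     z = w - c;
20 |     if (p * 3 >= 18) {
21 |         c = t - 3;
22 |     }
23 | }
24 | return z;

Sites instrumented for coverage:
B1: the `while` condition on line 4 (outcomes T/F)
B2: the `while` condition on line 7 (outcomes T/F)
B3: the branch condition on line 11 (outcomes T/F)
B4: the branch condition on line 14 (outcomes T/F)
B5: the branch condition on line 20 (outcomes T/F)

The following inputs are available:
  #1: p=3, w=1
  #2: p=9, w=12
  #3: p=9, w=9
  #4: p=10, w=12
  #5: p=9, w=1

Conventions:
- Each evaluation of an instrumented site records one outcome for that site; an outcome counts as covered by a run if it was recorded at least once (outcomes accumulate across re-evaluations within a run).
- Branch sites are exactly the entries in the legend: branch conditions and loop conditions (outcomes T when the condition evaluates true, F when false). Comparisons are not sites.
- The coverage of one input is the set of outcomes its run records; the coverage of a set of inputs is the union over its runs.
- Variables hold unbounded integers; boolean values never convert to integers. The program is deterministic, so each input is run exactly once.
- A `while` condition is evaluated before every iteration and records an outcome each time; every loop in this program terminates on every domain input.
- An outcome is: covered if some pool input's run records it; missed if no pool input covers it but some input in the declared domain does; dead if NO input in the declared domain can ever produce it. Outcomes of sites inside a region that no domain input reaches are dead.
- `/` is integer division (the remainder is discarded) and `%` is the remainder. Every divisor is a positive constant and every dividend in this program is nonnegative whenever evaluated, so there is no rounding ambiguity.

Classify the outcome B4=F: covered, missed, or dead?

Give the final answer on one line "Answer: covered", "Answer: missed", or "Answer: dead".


B4=F is recorded by pool input(s) 4 -> covered
Answer: covered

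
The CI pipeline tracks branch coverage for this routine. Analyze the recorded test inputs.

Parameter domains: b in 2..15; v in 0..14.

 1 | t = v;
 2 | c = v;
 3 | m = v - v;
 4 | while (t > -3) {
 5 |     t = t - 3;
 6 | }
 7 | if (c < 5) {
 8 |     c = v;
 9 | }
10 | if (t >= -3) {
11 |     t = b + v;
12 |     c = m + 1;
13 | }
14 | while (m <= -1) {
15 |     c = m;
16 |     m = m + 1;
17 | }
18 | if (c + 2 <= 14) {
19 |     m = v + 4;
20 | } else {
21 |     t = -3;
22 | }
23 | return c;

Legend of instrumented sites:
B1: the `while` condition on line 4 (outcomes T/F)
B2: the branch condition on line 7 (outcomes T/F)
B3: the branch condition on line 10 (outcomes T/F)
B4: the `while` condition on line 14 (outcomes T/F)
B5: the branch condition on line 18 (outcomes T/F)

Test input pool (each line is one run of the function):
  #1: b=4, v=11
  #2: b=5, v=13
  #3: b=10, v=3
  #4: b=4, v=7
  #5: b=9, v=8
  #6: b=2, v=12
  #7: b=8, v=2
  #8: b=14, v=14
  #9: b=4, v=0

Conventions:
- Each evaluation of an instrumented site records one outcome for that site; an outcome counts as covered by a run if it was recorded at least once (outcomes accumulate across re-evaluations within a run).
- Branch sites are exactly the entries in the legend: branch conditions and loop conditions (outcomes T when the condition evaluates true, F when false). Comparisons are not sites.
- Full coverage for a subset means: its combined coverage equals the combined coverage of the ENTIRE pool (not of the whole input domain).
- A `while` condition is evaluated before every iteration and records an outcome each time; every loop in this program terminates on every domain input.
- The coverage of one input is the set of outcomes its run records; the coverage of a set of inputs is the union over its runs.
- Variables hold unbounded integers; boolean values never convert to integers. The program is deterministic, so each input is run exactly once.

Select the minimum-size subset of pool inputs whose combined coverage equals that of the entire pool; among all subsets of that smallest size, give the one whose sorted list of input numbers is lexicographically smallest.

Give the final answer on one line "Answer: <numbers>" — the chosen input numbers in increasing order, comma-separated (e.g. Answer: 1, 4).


input #1 (b=4, v=11): events B1->T, B1->T, B1->T, B1->T, B1->T, B1->F, B2->F, B3->F, B4->F, B5->T; covers B1=T, B1=F, B2=F, B3=F, B4=F, B5=T
input #2 (b=5, v=13): events B1->T, B1->T, B1->T, B1->T, B1->T, B1->T, B1->F, B2->F, B3->F, B4->F, B5->F; covers B1=T, B1=F, B2=F, B3=F, B4=F, B5=F
input #3 (b=10, v=3): events B1->T, B1->T, B1->F, B2->T, B3->T, B4->F, B5->T; covers B1=T, B1=F, B2=T, B3=T, B4=F, B5=T
input #4 (b=4, v=7): events B1->T, B1->T, B1->T, B1->T, B1->F, B2->F, B3->F, B4->F, B5->T; covers B1=T, B1=F, B2=F, B3=F, B4=F, B5=T
input #5 (b=9, v=8): events B1->T, B1->T, B1->T, B1->T, B1->F, B2->F, B3->F, B4->F, B5->T; covers B1=T, B1=F, B2=F, B3=F, B4=F, B5=T
input #6 (b=2, v=12): events B1->T, B1->T, B1->T, B1->T, B1->T, B1->F, B2->F, B3->T, B4->F, B5->T; covers B1=T, B1=F, B2=F, B3=T, B4=F, B5=T
input #7 (b=8, v=2): events B1->T, B1->T, B1->F, B2->T, B3->F, B4->F, B5->T; covers B1=T, B1=F, B2=T, B3=F, B4=F, B5=T
input #8 (b=14, v=14): events B1->T, B1->T, B1->T, B1->T, B1->T, B1->T, B1->F, B2->F, B3->F, B4->F, B5->F; covers B1=T, B1=F, B2=F, B3=F, B4=F, B5=F
input #9 (b=4, v=0): events B1->T, B1->F, B2->T, B3->T, B4->F, B5->T; covers B1=T, B1=F, B2=T, B3=T, B4=F, B5=T
together the pool reaches 9 outcomes: B1=T, B1=F, B2=T, B2=F, B3=T, B3=F, B4=F, B5=T, B5=F
checked all size-1 subsets: none covers 9 outcomes (max 6/9)
at size 2, {2, 3} reaches all 9 outcomes; every lexicographically earlier size-2 subset fails
Answer: 2, 3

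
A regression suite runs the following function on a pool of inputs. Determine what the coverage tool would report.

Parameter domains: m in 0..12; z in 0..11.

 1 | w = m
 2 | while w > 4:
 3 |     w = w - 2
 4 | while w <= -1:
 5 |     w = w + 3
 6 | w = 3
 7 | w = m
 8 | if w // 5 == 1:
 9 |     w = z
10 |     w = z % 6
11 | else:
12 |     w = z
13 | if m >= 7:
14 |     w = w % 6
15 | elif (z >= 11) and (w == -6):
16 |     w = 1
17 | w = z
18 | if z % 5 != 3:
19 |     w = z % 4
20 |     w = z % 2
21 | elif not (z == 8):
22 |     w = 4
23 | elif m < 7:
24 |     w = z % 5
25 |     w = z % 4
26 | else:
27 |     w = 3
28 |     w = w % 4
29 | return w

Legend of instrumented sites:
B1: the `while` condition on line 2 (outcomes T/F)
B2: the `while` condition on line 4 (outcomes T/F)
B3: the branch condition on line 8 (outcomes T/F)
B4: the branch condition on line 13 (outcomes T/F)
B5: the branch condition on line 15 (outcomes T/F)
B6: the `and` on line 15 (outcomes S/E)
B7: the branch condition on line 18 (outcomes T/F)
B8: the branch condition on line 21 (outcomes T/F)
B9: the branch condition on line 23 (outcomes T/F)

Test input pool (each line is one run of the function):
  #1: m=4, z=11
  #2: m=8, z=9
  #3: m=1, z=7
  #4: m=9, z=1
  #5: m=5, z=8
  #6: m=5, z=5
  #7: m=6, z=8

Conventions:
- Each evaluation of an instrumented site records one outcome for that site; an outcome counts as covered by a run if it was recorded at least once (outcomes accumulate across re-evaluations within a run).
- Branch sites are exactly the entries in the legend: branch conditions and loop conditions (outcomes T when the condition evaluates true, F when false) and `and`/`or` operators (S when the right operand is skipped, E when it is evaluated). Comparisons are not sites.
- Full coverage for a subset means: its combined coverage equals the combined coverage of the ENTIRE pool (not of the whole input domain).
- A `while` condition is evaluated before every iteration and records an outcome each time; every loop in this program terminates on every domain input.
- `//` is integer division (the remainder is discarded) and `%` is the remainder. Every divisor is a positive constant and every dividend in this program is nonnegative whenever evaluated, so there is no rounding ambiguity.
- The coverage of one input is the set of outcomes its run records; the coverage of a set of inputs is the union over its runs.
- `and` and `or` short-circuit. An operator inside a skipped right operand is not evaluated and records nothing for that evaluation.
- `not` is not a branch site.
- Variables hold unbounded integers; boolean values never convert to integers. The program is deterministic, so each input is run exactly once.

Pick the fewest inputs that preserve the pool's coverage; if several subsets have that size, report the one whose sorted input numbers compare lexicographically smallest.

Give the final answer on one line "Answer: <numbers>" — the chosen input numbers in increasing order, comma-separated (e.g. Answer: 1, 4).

run #1 (m=4, z=11) records B1=F, B2=F, B3=F, B4=F, B5=F, B6=E, B7=T
run #2 (m=8, z=9) records B1=T, B1=F, B2=F, B3=T, B4=T, B7=T
run #3 (m=1, z=7) records B1=F, B2=F, B3=F, B4=F, B5=F, B6=S, B7=T
run #4 (m=9, z=1) records B1=T, B1=F, B2=F, B3=T, B4=T, B7=T
run #5 (m=5, z=8) records B1=T, B1=F, B2=F, B3=T, B4=F, B5=F, B6=S, B7=F, B8=F, B9=T
run #6 (m=5, z=5) records B1=T, B1=F, B2=F, B3=T, B4=F, B5=F, B6=S, B7=T
run #7 (m=6, z=8) records B1=T, B1=F, B2=F, B3=T, B4=F, B5=F, B6=S, B7=F, B8=F, B9=T
union over all inputs: B1=T, B1=F, B2=F, B3=T, B3=F, B4=T, B4=F, B5=F, B6=S, B6=E, B7=T, B7=F, B8=F, B9=T (14 outcomes)
checked all size-1 subsets: none covers 14 outcomes (max 10/14)
checked all size-2 subsets: none covers 14 outcomes (max 13/14)
inputs {1, 2, 5} (size 3) cover everything; no size-3 subset with a lexicographically smaller index list covers all 14

Answer: 1, 2, 5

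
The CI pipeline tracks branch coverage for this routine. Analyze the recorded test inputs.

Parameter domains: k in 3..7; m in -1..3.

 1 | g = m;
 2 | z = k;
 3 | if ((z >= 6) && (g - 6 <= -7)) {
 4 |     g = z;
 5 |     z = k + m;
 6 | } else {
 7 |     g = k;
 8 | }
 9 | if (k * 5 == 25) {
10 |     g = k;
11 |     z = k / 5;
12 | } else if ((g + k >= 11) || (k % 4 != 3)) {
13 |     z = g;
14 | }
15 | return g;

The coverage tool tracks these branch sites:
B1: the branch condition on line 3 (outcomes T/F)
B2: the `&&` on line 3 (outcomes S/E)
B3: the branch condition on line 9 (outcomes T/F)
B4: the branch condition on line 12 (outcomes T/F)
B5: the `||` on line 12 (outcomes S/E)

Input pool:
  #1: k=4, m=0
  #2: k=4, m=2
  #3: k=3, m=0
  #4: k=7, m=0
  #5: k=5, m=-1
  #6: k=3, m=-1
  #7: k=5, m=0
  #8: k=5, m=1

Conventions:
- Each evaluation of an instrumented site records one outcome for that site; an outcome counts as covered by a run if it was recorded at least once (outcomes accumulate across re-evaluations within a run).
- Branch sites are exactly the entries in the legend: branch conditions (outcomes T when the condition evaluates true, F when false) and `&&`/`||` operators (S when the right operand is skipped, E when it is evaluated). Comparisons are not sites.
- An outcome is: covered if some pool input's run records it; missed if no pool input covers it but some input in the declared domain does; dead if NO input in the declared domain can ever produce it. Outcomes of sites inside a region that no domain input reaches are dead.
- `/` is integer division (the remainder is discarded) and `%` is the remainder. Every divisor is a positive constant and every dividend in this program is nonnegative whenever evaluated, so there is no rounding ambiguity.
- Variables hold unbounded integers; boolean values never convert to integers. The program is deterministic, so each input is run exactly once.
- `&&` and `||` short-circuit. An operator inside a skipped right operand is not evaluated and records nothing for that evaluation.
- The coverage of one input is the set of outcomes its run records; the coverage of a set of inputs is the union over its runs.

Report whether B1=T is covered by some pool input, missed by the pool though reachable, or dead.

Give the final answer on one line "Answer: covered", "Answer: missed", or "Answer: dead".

no pool input records B1=T
but domain input (k=6, m=-1) does record it -> reachable, so missed

Answer: missed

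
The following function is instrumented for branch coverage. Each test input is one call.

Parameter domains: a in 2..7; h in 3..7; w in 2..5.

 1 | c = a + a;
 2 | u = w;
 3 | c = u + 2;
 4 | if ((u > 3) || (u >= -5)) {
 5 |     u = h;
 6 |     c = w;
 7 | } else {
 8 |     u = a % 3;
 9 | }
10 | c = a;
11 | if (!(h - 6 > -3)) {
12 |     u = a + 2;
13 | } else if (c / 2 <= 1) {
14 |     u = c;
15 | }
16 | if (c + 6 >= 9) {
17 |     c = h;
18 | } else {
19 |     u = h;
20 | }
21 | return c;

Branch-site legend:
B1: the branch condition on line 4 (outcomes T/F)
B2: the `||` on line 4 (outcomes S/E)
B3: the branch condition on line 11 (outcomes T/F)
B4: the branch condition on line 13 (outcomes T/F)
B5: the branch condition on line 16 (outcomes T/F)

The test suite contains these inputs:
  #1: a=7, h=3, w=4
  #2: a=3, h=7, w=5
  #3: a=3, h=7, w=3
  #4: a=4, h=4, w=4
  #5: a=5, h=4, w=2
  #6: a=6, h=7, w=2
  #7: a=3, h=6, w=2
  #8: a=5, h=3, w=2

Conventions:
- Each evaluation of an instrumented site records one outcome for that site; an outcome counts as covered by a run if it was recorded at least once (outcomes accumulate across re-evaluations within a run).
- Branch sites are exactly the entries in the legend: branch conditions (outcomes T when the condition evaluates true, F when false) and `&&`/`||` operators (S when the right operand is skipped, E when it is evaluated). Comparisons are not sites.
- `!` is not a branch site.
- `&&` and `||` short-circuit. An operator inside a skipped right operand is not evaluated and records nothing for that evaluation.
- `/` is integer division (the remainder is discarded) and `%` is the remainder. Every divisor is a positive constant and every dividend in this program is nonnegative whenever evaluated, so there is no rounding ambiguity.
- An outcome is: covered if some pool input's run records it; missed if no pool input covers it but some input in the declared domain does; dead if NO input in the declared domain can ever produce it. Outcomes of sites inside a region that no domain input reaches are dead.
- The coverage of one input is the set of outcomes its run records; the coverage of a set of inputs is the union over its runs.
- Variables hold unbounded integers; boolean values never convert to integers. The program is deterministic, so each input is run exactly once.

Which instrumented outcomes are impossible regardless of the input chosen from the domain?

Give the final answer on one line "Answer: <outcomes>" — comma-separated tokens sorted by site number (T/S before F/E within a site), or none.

exhaustive pass over the 120-input domain:
  B1=F: unreachable across the whole domain -> dead
  reachable outcomes have witnesses, e.g. B1=T (e.g. a=2, h=3, w=2), B2=S (e.g. a=2, h=3, w=4), B2=E (e.g. a=2, h=3, w=2), B3=T (e.g. a=2, h=3, w=2)

Answer: B1=F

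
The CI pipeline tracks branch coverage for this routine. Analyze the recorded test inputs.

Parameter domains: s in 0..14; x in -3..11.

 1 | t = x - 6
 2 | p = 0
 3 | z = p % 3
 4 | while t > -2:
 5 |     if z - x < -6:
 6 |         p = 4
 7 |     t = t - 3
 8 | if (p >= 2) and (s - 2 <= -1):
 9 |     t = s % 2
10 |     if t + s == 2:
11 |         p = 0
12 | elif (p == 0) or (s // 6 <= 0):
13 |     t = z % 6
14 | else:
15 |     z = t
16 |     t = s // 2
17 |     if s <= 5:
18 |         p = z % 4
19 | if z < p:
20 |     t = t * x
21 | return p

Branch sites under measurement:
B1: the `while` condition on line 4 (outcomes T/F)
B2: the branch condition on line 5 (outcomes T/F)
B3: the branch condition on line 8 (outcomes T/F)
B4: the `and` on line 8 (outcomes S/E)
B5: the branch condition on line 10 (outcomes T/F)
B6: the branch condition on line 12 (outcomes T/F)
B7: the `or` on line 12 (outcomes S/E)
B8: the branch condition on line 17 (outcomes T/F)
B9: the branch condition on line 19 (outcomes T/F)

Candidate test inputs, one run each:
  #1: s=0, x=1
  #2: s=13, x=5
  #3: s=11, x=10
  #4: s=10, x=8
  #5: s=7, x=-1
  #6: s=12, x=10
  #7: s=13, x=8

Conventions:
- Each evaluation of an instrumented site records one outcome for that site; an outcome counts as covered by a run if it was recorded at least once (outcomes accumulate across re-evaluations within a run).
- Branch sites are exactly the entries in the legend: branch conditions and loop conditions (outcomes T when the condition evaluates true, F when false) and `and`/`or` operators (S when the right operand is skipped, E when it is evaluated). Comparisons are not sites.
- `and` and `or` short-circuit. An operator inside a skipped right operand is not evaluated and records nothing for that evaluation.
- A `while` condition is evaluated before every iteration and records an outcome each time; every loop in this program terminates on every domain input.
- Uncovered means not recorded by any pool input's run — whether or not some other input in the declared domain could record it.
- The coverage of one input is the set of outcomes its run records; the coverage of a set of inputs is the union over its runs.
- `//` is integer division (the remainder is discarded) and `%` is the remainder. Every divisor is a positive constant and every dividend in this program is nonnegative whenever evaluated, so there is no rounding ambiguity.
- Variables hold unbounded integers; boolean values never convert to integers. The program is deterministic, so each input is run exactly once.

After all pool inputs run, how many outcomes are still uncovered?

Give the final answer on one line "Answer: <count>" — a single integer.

input #1 (s=0, x=1): covers B1=F, B3=F, B4=S, B6=T, B7=S, B9=F
input #2 (s=13, x=5): covers B1=T, B1=F, B2=F, B3=F, B4=S, B6=T, B7=S, B9=F
input #3 (s=11, x=10): covers B1=T, B1=F, B2=T, B3=F, B4=E, B6=F, B7=E, B8=F, B9=T
input #4 (s=10, x=8): covers B1=T, B1=F, B2=T, B3=F, B4=E, B6=F, B7=E, B8=F, B9=T
input #5 (s=7, x=-1): covers B1=F, B3=F, B4=S, B6=T, B7=S, B9=F
input #6 (s=12, x=10): covers B1=T, B1=F, B2=T, B3=F, B4=E, B6=F, B7=E, B8=F, B9=T
input #7 (s=13, x=8): covers B1=T, B1=F, B2=T, B3=F, B4=E, B6=F, B7=E, B8=F, B9=T
union over the pool: B1=T, B1=F, B2=T, B2=F, B3=F, B4=S, B4=E, B6=T, B6=F, B7=S, B7=E, B8=F, B9=T, B9=F
uncovered (4 of 18): B3=T, B5=T, B5=F, B8=T

Answer: 4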